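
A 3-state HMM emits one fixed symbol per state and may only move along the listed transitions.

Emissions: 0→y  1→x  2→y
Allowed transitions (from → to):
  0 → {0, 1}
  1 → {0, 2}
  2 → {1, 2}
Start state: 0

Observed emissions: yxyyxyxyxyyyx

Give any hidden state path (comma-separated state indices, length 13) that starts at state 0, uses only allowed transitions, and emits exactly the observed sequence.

  [0] y  {0,2}  => 0  start
  [1] x  {1}  => 1  0->1 ok
  [2] y  {0,2}  => 0  1->0 ok
  [3] y  {0,2}  => 0  0->0 ok
  [4] x  {1}  => 1  0->1 ok
  [5] y  {0,2}  => 2  1->2 ok
  [6] x  {1}  => 1  2->1 ok
  [7] y  {0,2}  => 2  1->2 ok
  [8] x  {1}  => 1  2->1 ok
  [9] y  {0,2}  => 2  1->2 ok
  [10] y  {0,2}  => 2  2->2 ok
  [11] y  {0,2}  => 2  2->2 ok
  [12] x  {1}  => 1  2->1 ok

0,1,0,0,1,2,1,2,1,2,2,2,1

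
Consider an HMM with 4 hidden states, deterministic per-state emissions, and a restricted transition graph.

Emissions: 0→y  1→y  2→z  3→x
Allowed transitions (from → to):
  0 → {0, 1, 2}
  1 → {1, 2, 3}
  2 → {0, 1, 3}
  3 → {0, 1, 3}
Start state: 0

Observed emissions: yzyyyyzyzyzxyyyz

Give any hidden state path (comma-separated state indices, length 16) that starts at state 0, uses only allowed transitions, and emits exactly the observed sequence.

0,2,0,0,0,1,2,0,2,0,2,3,0,1,1,2

  pos 0: y in {0,1}, choose 0; start
  pos 1: z in {2}, choose 2; 0->2 ok
  pos 2: y in {0,1}, choose 0; 2->0 ok
  pos 3: y in {0,1}, choose 0; 0->0 ok
  pos 4: y in {0,1}, choose 0; 0->0 ok
  pos 5: y in {0,1}, choose 1; 0->1 ok
  pos 6: z in {2}, choose 2; 1->2 ok
  pos 7: y in {0,1}, choose 0; 2->0 ok
  pos 8: z in {2}, choose 2; 0->2 ok
  pos 9: y in {0,1}, choose 0; 2->0 ok
  pos 10: z in {2}, choose 2; 0->2 ok
  pos 11: x in {3}, choose 3; 2->3 ok
  pos 12: y in {0,1}, choose 0; 3->0 ok
  pos 13: y in {0,1}, choose 1; 0->1 ok
  pos 14: y in {0,1}, choose 1; 1->1 ok
  pos 15: z in {2}, choose 2; 1->2 ok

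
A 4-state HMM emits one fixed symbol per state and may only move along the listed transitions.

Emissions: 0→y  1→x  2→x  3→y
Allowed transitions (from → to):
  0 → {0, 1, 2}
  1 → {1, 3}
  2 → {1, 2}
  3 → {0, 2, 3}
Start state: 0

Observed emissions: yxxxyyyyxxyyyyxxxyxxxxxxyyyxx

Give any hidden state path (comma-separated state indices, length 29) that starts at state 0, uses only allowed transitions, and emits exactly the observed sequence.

  t0 'y' -> {0,3}, take 0 (start)
  t1 'x' -> {1,2}, take 2 (0->2 ok)
  t2 'x' -> {1,2}, take 2 (2->2 ok)
  t3 'x' -> {1,2}, take 1 (2->1 ok)
  t4 'y' -> {0,3}, take 3 (1->3 ok)
  t5 'y' -> {0,3}, take 3 (3->3 ok)
  t6 'y' -> {0,3}, take 0 (3->0 ok)
  t7 'y' -> {0,3}, take 0 (0->0 ok)
  t8 'x' -> {1,2}, take 2 (0->2 ok)
  t9 'x' -> {1,2}, take 1 (2->1 ok)
  t10 'y' -> {0,3}, take 3 (1->3 ok)
  t11 'y' -> {0,3}, take 3 (3->3 ok)
  t12 'y' -> {0,3}, take 3 (3->3 ok)
  t13 'y' -> {0,3}, take 0 (3->0 ok)
  t14 'x' -> {1,2}, take 2 (0->2 ok)
  t15 'x' -> {1,2}, take 2 (2->2 ok)
  t16 'x' -> {1,2}, take 1 (2->1 ok)
  t17 'y' -> {0,3}, take 3 (1->3 ok)
  t18 'x' -> {1,2}, take 2 (3->2 ok)
  t19 'x' -> {1,2}, take 2 (2->2 ok)
  t20 'x' -> {1,2}, take 2 (2->2 ok)
  t21 'x' -> {1,2}, take 2 (2->2 ok)
  t22 'x' -> {1,2}, take 1 (2->1 ok)
  t23 'x' -> {1,2}, take 1 (1->1 ok)
  t24 'y' -> {0,3}, take 3 (1->3 ok)
  t25 'y' -> {0,3}, take 3 (3->3 ok)
  t26 'y' -> {0,3}, take 3 (3->3 ok)
  t27 'x' -> {1,2}, take 2 (3->2 ok)
  t28 'x' -> {1,2}, take 1 (2->1 ok)

0,2,2,1,3,3,0,0,2,1,3,3,3,0,2,2,1,3,2,2,2,2,1,1,3,3,3,2,1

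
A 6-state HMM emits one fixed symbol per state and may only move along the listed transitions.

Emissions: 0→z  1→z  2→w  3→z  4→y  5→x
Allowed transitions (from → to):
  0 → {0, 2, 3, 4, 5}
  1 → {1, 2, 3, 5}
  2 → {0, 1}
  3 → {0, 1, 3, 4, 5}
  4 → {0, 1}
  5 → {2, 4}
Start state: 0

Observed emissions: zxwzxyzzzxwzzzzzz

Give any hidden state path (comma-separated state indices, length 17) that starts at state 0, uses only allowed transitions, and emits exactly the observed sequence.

0,5,2,0,5,4,1,1,1,5,2,0,0,0,0,0,3

  0: obs=z cand={0,1,3} pick 0 [start]
  1: obs=x cand={5} pick 5 [0->5 ok]
  2: obs=w cand={2} pick 2 [5->2 ok]
  3: obs=z cand={0,1,3} pick 0 [2->0 ok]
  4: obs=x cand={5} pick 5 [0->5 ok]
  5: obs=y cand={4} pick 4 [5->4 ok]
  6: obs=z cand={0,1,3} pick 1 [4->1 ok]
  7: obs=z cand={0,1,3} pick 1 [1->1 ok]
  8: obs=z cand={0,1,3} pick 1 [1->1 ok]
  9: obs=x cand={5} pick 5 [1->5 ok]
  10: obs=w cand={2} pick 2 [5->2 ok]
  11: obs=z cand={0,1,3} pick 0 [2->0 ok]
  12: obs=z cand={0,1,3} pick 0 [0->0 ok]
  13: obs=z cand={0,1,3} pick 0 [0->0 ok]
  14: obs=z cand={0,1,3} pick 0 [0->0 ok]
  15: obs=z cand={0,1,3} pick 0 [0->0 ok]
  16: obs=z cand={0,1,3} pick 3 [0->3 ok]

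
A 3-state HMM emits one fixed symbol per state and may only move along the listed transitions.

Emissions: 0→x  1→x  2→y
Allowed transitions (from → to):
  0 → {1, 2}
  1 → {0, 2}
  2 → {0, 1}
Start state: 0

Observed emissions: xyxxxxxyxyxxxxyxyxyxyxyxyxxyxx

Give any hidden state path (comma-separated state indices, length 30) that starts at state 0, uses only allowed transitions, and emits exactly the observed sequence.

0,2,1,0,1,0,1,2,1,2,0,1,0,1,2,1,2,0,2,0,2,1,2,0,2,1,0,2,1,0

  pos 0: x in {0,1}, choose 0; start
  pos 1: y in {2}, choose 2; 0->2 ok
  pos 2: x in {0,1}, choose 1; 2->1 ok
  pos 3: x in {0,1}, choose 0; 1->0 ok
  pos 4: x in {0,1}, choose 1; 0->1 ok
  pos 5: x in {0,1}, choose 0; 1->0 ok
  pos 6: x in {0,1}, choose 1; 0->1 ok
  pos 7: y in {2}, choose 2; 1->2 ok
  pos 8: x in {0,1}, choose 1; 2->1 ok
  pos 9: y in {2}, choose 2; 1->2 ok
  pos 10: x in {0,1}, choose 0; 2->0 ok
  pos 11: x in {0,1}, choose 1; 0->1 ok
  pos 12: x in {0,1}, choose 0; 1->0 ok
  pos 13: x in {0,1}, choose 1; 0->1 ok
  pos 14: y in {2}, choose 2; 1->2 ok
  pos 15: x in {0,1}, choose 1; 2->1 ok
  pos 16: y in {2}, choose 2; 1->2 ok
  pos 17: x in {0,1}, choose 0; 2->0 ok
  pos 18: y in {2}, choose 2; 0->2 ok
  pos 19: x in {0,1}, choose 0; 2->0 ok
  pos 20: y in {2}, choose 2; 0->2 ok
  pos 21: x in {0,1}, choose 1; 2->1 ok
  pos 22: y in {2}, choose 2; 1->2 ok
  pos 23: x in {0,1}, choose 0; 2->0 ok
  pos 24: y in {2}, choose 2; 0->2 ok
  pos 25: x in {0,1}, choose 1; 2->1 ok
  pos 26: x in {0,1}, choose 0; 1->0 ok
  pos 27: y in {2}, choose 2; 0->2 ok
  pos 28: x in {0,1}, choose 1; 2->1 ok
  pos 29: x in {0,1}, choose 0; 1->0 ok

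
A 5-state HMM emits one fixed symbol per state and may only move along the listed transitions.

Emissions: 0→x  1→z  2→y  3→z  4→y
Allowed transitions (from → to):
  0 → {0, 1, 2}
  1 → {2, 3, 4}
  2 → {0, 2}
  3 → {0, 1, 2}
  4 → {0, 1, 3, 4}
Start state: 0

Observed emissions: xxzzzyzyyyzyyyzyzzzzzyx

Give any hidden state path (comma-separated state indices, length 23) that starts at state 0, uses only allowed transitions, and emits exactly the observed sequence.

0,0,1,3,1,4,1,4,4,4,1,4,4,4,1,4,1,3,1,3,1,4,0

  0: obs=x cand={0} pick 0 [start]
  1: obs=x cand={0} pick 0 [0->0 ok]
  2: obs=z cand={1,3} pick 1 [0->1 ok]
  3: obs=z cand={1,3} pick 3 [1->3 ok]
  4: obs=z cand={1,3} pick 1 [3->1 ok]
  5: obs=y cand={2,4} pick 4 [1->4 ok]
  6: obs=z cand={1,3} pick 1 [4->1 ok]
  7: obs=y cand={2,4} pick 4 [1->4 ok]
  8: obs=y cand={2,4} pick 4 [4->4 ok]
  9: obs=y cand={2,4} pick 4 [4->4 ok]
  10: obs=z cand={1,3} pick 1 [4->1 ok]
  11: obs=y cand={2,4} pick 4 [1->4 ok]
  12: obs=y cand={2,4} pick 4 [4->4 ok]
  13: obs=y cand={2,4} pick 4 [4->4 ok]
  14: obs=z cand={1,3} pick 1 [4->1 ok]
  15: obs=y cand={2,4} pick 4 [1->4 ok]
  16: obs=z cand={1,3} pick 1 [4->1 ok]
  17: obs=z cand={1,3} pick 3 [1->3 ok]
  18: obs=z cand={1,3} pick 1 [3->1 ok]
  19: obs=z cand={1,3} pick 3 [1->3 ok]
  20: obs=z cand={1,3} pick 1 [3->1 ok]
  21: obs=y cand={2,4} pick 4 [1->4 ok]
  22: obs=x cand={0} pick 0 [4->0 ok]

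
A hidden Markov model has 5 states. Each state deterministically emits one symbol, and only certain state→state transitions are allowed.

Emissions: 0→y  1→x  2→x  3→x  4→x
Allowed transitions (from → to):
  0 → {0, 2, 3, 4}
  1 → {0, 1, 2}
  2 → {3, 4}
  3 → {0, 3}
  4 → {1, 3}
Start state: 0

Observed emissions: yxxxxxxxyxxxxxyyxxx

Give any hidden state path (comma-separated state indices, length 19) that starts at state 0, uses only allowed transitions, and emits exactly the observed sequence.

  t0 'y' -> {0}, take 0 (start)
  t1 'x' -> {1,2,3,4}, take 3 (0->3 ok)
  t2 'x' -> {1,2,3,4}, take 3 (3->3 ok)
  t3 'x' -> {1,2,3,4}, take 3 (3->3 ok)
  t4 'x' -> {1,2,3,4}, take 3 (3->3 ok)
  t5 'x' -> {1,2,3,4}, take 3 (3->3 ok)
  t6 'x' -> {1,2,3,4}, take 3 (3->3 ok)
  t7 'x' -> {1,2,3,4}, take 3 (3->3 ok)
  t8 'y' -> {0}, take 0 (3->0 ok)
  t9 'x' -> {1,2,3,4}, take 4 (0->4 ok)
  t10 'x' -> {1,2,3,4}, take 1 (4->1 ok)
  t11 'x' -> {1,2,3,4}, take 2 (1->2 ok)
  t12 'x' -> {1,2,3,4}, take 4 (2->4 ok)
  t13 'x' -> {1,2,3,4}, take 1 (4->1 ok)
  t14 'y' -> {0}, take 0 (1->0 ok)
  t15 'y' -> {0}, take 0 (0->0 ok)
  t16 'x' -> {1,2,3,4}, take 2 (0->2 ok)
  t17 'x' -> {1,2,3,4}, take 4 (2->4 ok)
  t18 'x' -> {1,2,3,4}, take 1 (4->1 ok)

0,3,3,3,3,3,3,3,0,4,1,2,4,1,0,0,2,4,1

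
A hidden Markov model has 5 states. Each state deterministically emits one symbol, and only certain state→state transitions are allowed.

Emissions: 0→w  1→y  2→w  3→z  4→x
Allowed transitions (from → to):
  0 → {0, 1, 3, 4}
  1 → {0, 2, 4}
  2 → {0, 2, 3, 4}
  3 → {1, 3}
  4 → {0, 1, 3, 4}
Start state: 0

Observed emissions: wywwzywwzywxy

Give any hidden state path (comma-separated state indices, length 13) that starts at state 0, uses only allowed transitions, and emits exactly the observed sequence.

  [0] w  {0,2}  => 0  start
  [1] y  {1}  => 1  0->1 ok
  [2] w  {0,2}  => 2  1->2 ok
  [3] w  {0,2}  => 2  2->2 ok
  [4] z  {3}  => 3  2->3 ok
  [5] y  {1}  => 1  3->1 ok
  [6] w  {0,2}  => 2  1->2 ok
  [7] w  {0,2}  => 0  2->0 ok
  [8] z  {3}  => 3  0->3 ok
  [9] y  {1}  => 1  3->1 ok
  [10] w  {0,2}  => 2  1->2 ok
  [11] x  {4}  => 4  2->4 ok
  [12] y  {1}  => 1  4->1 ok

0,1,2,2,3,1,2,0,3,1,2,4,1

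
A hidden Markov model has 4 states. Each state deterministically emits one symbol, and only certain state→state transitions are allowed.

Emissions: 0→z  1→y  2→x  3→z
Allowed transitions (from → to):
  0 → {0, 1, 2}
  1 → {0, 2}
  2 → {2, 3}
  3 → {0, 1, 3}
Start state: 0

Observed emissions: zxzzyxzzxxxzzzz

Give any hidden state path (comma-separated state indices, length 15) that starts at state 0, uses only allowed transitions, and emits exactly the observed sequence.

0,2,3,0,1,2,3,0,2,2,2,3,3,3,0

  0: obs=z cand={0,3} pick 0 [start]
  1: obs=x cand={2} pick 2 [0->2 ok]
  2: obs=z cand={0,3} pick 3 [2->3 ok]
  3: obs=z cand={0,3} pick 0 [3->0 ok]
  4: obs=y cand={1} pick 1 [0->1 ok]
  5: obs=x cand={2} pick 2 [1->2 ok]
  6: obs=z cand={0,3} pick 3 [2->3 ok]
  7: obs=z cand={0,3} pick 0 [3->0 ok]
  8: obs=x cand={2} pick 2 [0->2 ok]
  9: obs=x cand={2} pick 2 [2->2 ok]
  10: obs=x cand={2} pick 2 [2->2 ok]
  11: obs=z cand={0,3} pick 3 [2->3 ok]
  12: obs=z cand={0,3} pick 3 [3->3 ok]
  13: obs=z cand={0,3} pick 3 [3->3 ok]
  14: obs=z cand={0,3} pick 0 [3->0 ok]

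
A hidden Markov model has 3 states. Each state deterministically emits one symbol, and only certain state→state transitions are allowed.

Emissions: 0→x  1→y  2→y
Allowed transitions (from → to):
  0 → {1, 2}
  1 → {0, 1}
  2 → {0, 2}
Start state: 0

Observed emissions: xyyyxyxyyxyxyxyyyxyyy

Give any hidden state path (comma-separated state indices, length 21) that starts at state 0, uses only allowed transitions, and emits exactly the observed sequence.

0,2,2,2,0,1,0,2,2,0,1,0,2,0,1,1,1,0,1,1,1

  0: obs=x cand={0} pick 0 [start]
  1: obs=y cand={1,2} pick 2 [0->2 ok]
  2: obs=y cand={1,2} pick 2 [2->2 ok]
  3: obs=y cand={1,2} pick 2 [2->2 ok]
  4: obs=x cand={0} pick 0 [2->0 ok]
  5: obs=y cand={1,2} pick 1 [0->1 ok]
  6: obs=x cand={0} pick 0 [1->0 ok]
  7: obs=y cand={1,2} pick 2 [0->2 ok]
  8: obs=y cand={1,2} pick 2 [2->2 ok]
  9: obs=x cand={0} pick 0 [2->0 ok]
  10: obs=y cand={1,2} pick 1 [0->1 ok]
  11: obs=x cand={0} pick 0 [1->0 ok]
  12: obs=y cand={1,2} pick 2 [0->2 ok]
  13: obs=x cand={0} pick 0 [2->0 ok]
  14: obs=y cand={1,2} pick 1 [0->1 ok]
  15: obs=y cand={1,2} pick 1 [1->1 ok]
  16: obs=y cand={1,2} pick 1 [1->1 ok]
  17: obs=x cand={0} pick 0 [1->0 ok]
  18: obs=y cand={1,2} pick 1 [0->1 ok]
  19: obs=y cand={1,2} pick 1 [1->1 ok]
  20: obs=y cand={1,2} pick 1 [1->1 ok]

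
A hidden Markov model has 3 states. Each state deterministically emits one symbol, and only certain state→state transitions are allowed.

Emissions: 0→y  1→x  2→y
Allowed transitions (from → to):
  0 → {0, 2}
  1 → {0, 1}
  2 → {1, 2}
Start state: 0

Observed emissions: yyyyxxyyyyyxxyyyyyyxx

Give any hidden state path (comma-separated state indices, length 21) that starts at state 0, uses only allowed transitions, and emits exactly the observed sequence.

0,0,0,2,1,1,0,0,0,2,2,1,1,0,2,2,2,2,2,1,1

  0: obs=y cand={0,2} pick 0 [start]
  1: obs=y cand={0,2} pick 0 [0->0 ok]
  2: obs=y cand={0,2} pick 0 [0->0 ok]
  3: obs=y cand={0,2} pick 2 [0->2 ok]
  4: obs=x cand={1} pick 1 [2->1 ok]
  5: obs=x cand={1} pick 1 [1->1 ok]
  6: obs=y cand={0,2} pick 0 [1->0 ok]
  7: obs=y cand={0,2} pick 0 [0->0 ok]
  8: obs=y cand={0,2} pick 0 [0->0 ok]
  9: obs=y cand={0,2} pick 2 [0->2 ok]
  10: obs=y cand={0,2} pick 2 [2->2 ok]
  11: obs=x cand={1} pick 1 [2->1 ok]
  12: obs=x cand={1} pick 1 [1->1 ok]
  13: obs=y cand={0,2} pick 0 [1->0 ok]
  14: obs=y cand={0,2} pick 2 [0->2 ok]
  15: obs=y cand={0,2} pick 2 [2->2 ok]
  16: obs=y cand={0,2} pick 2 [2->2 ok]
  17: obs=y cand={0,2} pick 2 [2->2 ok]
  18: obs=y cand={0,2} pick 2 [2->2 ok]
  19: obs=x cand={1} pick 1 [2->1 ok]
  20: obs=x cand={1} pick 1 [1->1 ok]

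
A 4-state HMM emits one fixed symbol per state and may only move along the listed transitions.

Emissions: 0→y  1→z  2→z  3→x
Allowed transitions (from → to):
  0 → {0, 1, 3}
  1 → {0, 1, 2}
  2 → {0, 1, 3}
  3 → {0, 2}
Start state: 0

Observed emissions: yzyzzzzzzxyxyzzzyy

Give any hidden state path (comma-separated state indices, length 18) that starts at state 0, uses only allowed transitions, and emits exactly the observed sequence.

  pos 0: y in {0}, choose 0; start
  pos 1: z in {1,2}, choose 1; 0->1 ok
  pos 2: y in {0}, choose 0; 1->0 ok
  pos 3: z in {1,2}, choose 1; 0->1 ok
  pos 4: z in {1,2}, choose 2; 1->2 ok
  pos 5: z in {1,2}, choose 1; 2->1 ok
  pos 6: z in {1,2}, choose 1; 1->1 ok
  pos 7: z in {1,2}, choose 1; 1->1 ok
  pos 8: z in {1,2}, choose 2; 1->2 ok
  pos 9: x in {3}, choose 3; 2->3 ok
  pos 10: y in {0}, choose 0; 3->0 ok
  pos 11: x in {3}, choose 3; 0->3 ok
  pos 12: y in {0}, choose 0; 3->0 ok
  pos 13: z in {1,2}, choose 1; 0->1 ok
  pos 14: z in {1,2}, choose 1; 1->1 ok
  pos 15: z in {1,2}, choose 2; 1->2 ok
  pos 16: y in {0}, choose 0; 2->0 ok
  pos 17: y in {0}, choose 0; 0->0 ok

0,1,0,1,2,1,1,1,2,3,0,3,0,1,1,2,0,0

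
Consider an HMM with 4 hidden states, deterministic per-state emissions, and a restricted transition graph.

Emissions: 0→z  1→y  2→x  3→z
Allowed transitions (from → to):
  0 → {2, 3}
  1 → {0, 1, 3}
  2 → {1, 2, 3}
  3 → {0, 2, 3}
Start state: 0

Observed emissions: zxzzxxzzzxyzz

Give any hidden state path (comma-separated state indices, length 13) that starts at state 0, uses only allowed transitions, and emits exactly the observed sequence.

  pos 0: z in {0,3}, choose 0; start
  pos 1: x in {2}, choose 2; 0->2 ok
  pos 2: z in {0,3}, choose 3; 2->3 ok
  pos 3: z in {0,3}, choose 0; 3->0 ok
  pos 4: x in {2}, choose 2; 0->2 ok
  pos 5: x in {2}, choose 2; 2->2 ok
  pos 6: z in {0,3}, choose 3; 2->3 ok
  pos 7: z in {0,3}, choose 3; 3->3 ok
  pos 8: z in {0,3}, choose 3; 3->3 ok
  pos 9: x in {2}, choose 2; 3->2 ok
  pos 10: y in {1}, choose 1; 2->1 ok
  pos 11: z in {0,3}, choose 0; 1->0 ok
  pos 12: z in {0,3}, choose 3; 0->3 ok

0,2,3,0,2,2,3,3,3,2,1,0,3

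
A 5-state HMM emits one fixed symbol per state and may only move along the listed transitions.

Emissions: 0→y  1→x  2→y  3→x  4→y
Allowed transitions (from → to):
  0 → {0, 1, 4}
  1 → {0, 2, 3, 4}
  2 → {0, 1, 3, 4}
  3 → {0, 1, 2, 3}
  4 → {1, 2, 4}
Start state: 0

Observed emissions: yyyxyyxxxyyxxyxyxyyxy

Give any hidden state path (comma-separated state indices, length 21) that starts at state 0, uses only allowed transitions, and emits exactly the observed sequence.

  t0 'y' -> {0,2,4}, take 0 (start)
  t1 'y' -> {0,2,4}, take 4 (0->4 ok)
  t2 'y' -> {0,2,4}, take 2 (4->2 ok)
  t3 'x' -> {1,3}, take 1 (2->1 ok)
  t4 'y' -> {0,2,4}, take 0 (1->0 ok)
  t5 'y' -> {0,2,4}, take 4 (0->4 ok)
  t6 'x' -> {1,3}, take 1 (4->1 ok)
  t7 'x' -> {1,3}, take 3 (1->3 ok)
  t8 'x' -> {1,3}, take 1 (3->1 ok)
  t9 'y' -> {0,2,4}, take 0 (1->0 ok)
  t10 'y' -> {0,2,4}, take 4 (0->4 ok)
  t11 'x' -> {1,3}, take 1 (4->1 ok)
  t12 'x' -> {1,3}, take 3 (1->3 ok)
  t13 'y' -> {0,2,4}, take 0 (3->0 ok)
  t14 'x' -> {1,3}, take 1 (0->1 ok)
  t15 'y' -> {0,2,4}, take 2 (1->2 ok)
  t16 'x' -> {1,3}, take 1 (2->1 ok)
  t17 'y' -> {0,2,4}, take 2 (1->2 ok)
  t18 'y' -> {0,2,4}, take 4 (2->4 ok)
  t19 'x' -> {1,3}, take 1 (4->1 ok)
  t20 'y' -> {0,2,4}, take 4 (1->4 ok)

0,4,2,1,0,4,1,3,1,0,4,1,3,0,1,2,1,2,4,1,4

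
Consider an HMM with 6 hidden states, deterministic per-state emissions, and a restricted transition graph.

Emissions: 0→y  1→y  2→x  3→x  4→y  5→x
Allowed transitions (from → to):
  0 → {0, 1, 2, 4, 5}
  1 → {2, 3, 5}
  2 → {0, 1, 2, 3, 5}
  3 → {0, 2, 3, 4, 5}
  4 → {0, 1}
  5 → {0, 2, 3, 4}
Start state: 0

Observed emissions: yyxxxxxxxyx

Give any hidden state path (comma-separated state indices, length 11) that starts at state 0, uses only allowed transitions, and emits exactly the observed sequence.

0,1,5,2,2,2,3,3,3,0,2

  t0 'y' -> {0,1,4}, take 0 (start)
  t1 'y' -> {0,1,4}, take 1 (0->1 ok)
  t2 'x' -> {2,3,5}, take 5 (1->5 ok)
  t3 'x' -> {2,3,5}, take 2 (5->2 ok)
  t4 'x' -> {2,3,5}, take 2 (2->2 ok)
  t5 'x' -> {2,3,5}, take 2 (2->2 ok)
  t6 'x' -> {2,3,5}, take 3 (2->3 ok)
  t7 'x' -> {2,3,5}, take 3 (3->3 ok)
  t8 'x' -> {2,3,5}, take 3 (3->3 ok)
  t9 'y' -> {0,1,4}, take 0 (3->0 ok)
  t10 'x' -> {2,3,5}, take 2 (0->2 ok)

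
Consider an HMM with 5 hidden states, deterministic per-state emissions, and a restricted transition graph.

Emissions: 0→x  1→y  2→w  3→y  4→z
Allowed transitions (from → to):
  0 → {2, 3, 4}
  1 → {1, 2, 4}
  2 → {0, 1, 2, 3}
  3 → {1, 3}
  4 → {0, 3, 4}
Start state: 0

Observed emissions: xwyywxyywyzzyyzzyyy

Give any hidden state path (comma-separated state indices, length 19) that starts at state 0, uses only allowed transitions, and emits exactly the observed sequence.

  [0] x  {0}  => 0  start
  [1] w  {2}  => 2  0->2 ok
  [2] y  {1,3}  => 1  2->1 ok
  [3] y  {1,3}  => 1  1->1 ok
  [4] w  {2}  => 2  1->2 ok
  [5] x  {0}  => 0  2->0 ok
  [6] y  {1,3}  => 3  0->3 ok
  [7] y  {1,3}  => 1  3->1 ok
  [8] w  {2}  => 2  1->2 ok
  [9] y  {1,3}  => 1  2->1 ok
  [10] z  {4}  => 4  1->4 ok
  [11] z  {4}  => 4  4->4 ok
  [12] y  {1,3}  => 3  4->3 ok
  [13] y  {1,3}  => 1  3->1 ok
  [14] z  {4}  => 4  1->4 ok
  [15] z  {4}  => 4  4->4 ok
  [16] y  {1,3}  => 3  4->3 ok
  [17] y  {1,3}  => 3  3->3 ok
  [18] y  {1,3}  => 3  3->3 ok

0,2,1,1,2,0,3,1,2,1,4,4,3,1,4,4,3,3,3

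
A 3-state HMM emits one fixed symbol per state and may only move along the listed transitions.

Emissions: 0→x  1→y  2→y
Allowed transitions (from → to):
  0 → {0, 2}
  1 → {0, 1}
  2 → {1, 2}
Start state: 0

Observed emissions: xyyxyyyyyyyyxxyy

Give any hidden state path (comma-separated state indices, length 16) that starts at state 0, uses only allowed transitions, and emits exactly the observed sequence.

  [0] x  {0}  => 0  start
  [1] y  {1,2}  => 2  0->2 ok
  [2] y  {1,2}  => 1  2->1 ok
  [3] x  {0}  => 0  1->0 ok
  [4] y  {1,2}  => 2  0->2 ok
  [5] y  {1,2}  => 2  2->2 ok
  [6] y  {1,2}  => 2  2->2 ok
  [7] y  {1,2}  => 1  2->1 ok
  [8] y  {1,2}  => 1  1->1 ok
  [9] y  {1,2}  => 1  1->1 ok
  [10] y  {1,2}  => 1  1->1 ok
  [11] y  {1,2}  => 1  1->1 ok
  [12] x  {0}  => 0  1->0 ok
  [13] x  {0}  => 0  0->0 ok
  [14] y  {1,2}  => 2  0->2 ok
  [15] y  {1,2}  => 2  2->2 ok

0,2,1,0,2,2,2,1,1,1,1,1,0,0,2,2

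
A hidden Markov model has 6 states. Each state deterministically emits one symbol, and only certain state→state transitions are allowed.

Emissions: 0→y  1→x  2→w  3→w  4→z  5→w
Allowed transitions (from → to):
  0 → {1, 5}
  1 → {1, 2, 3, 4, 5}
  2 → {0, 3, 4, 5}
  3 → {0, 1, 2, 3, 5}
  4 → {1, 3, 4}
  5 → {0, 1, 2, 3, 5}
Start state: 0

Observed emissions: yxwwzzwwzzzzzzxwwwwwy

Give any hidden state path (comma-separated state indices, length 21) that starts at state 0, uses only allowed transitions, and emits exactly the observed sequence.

  pos 0: y in {0}, choose 0; start
  pos 1: x in {1}, choose 1; 0->1 ok
  pos 2: w in {2,3,5}, choose 3; 1->3 ok
  pos 3: w in {2,3,5}, choose 2; 3->2 ok
  pos 4: z in {4}, choose 4; 2->4 ok
  pos 5: z in {4}, choose 4; 4->4 ok
  pos 6: w in {2,3,5}, choose 3; 4->3 ok
  pos 7: w in {2,3,5}, choose 2; 3->2 ok
  pos 8: z in {4}, choose 4; 2->4 ok
  pos 9: z in {4}, choose 4; 4->4 ok
  pos 10: z in {4}, choose 4; 4->4 ok
  pos 11: z in {4}, choose 4; 4->4 ok
  pos 12: z in {4}, choose 4; 4->4 ok
  pos 13: z in {4}, choose 4; 4->4 ok
  pos 14: x in {1}, choose 1; 4->1 ok
  pos 15: w in {2,3,5}, choose 2; 1->2 ok
  pos 16: w in {2,3,5}, choose 5; 2->5 ok
  pos 17: w in {2,3,5}, choose 2; 5->2 ok
  pos 18: w in {2,3,5}, choose 3; 2->3 ok
  pos 19: w in {2,3,5}, choose 5; 3->5 ok
  pos 20: y in {0}, choose 0; 5->0 ok

0,1,3,2,4,4,3,2,4,4,4,4,4,4,1,2,5,2,3,5,0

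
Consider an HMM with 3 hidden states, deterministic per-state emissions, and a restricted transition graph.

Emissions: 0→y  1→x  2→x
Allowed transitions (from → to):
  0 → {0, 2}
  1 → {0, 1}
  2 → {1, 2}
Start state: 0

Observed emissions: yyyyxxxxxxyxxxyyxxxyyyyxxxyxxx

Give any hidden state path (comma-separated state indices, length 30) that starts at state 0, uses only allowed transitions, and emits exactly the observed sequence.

  [0] y  {0}  => 0  start
  [1] y  {0}  => 0  0->0 ok
  [2] y  {0}  => 0  0->0 ok
  [3] y  {0}  => 0  0->0 ok
  [4] x  {1,2}  => 2  0->2 ok
  [5] x  {1,2}  => 2  2->2 ok
  [6] x  {1,2}  => 2  2->2 ok
  [7] x  {1,2}  => 2  2->2 ok
  [8] x  {1,2}  => 1  2->1 ok
  [9] x  {1,2}  => 1  1->1 ok
  [10] y  {0}  => 0  1->0 ok
  [11] x  {1,2}  => 2  0->2 ok
  [12] x  {1,2}  => 2  2->2 ok
  [13] x  {1,2}  => 1  2->1 ok
  [14] y  {0}  => 0  1->0 ok
  [15] y  {0}  => 0  0->0 ok
  [16] x  {1,2}  => 2  0->2 ok
  [17] x  {1,2}  => 2  2->2 ok
  [18] x  {1,2}  => 1  2->1 ok
  [19] y  {0}  => 0  1->0 ok
  [20] y  {0}  => 0  0->0 ok
  [21] y  {0}  => 0  0->0 ok
  [22] y  {0}  => 0  0->0 ok
  [23] x  {1,2}  => 2  0->2 ok
  [24] x  {1,2}  => 2  2->2 ok
  [25] x  {1,2}  => 1  2->1 ok
  [26] y  {0}  => 0  1->0 ok
  [27] x  {1,2}  => 2  0->2 ok
  [28] x  {1,2}  => 2  2->2 ok
  [29] x  {1,2}  => 2  2->2 ok

0,0,0,0,2,2,2,2,1,1,0,2,2,1,0,0,2,2,1,0,0,0,0,2,2,1,0,2,2,2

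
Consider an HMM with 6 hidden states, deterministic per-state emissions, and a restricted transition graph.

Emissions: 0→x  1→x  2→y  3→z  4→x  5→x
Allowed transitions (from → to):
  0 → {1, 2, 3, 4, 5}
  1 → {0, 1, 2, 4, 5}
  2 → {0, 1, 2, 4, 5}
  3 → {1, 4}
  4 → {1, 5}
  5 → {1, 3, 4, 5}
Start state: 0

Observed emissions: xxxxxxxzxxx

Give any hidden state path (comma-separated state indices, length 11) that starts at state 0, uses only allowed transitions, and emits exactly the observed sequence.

  t0 'x' -> {0,1,4,5}, take 0 (start)
  t1 'x' -> {0,1,4,5}, take 5 (0->5 ok)
  t2 'x' -> {0,1,4,5}, take 1 (5->1 ok)
  t3 'x' -> {0,1,4,5}, take 1 (1->1 ok)
  t4 'x' -> {0,1,4,5}, take 5 (1->5 ok)
  t5 'x' -> {0,1,4,5}, take 4 (5->4 ok)
  t6 'x' -> {0,1,4,5}, take 5 (4->5 ok)
  t7 'z' -> {3}, take 3 (5->3 ok)
  t8 'x' -> {0,1,4,5}, take 4 (3->4 ok)
  t9 'x' -> {0,1,4,5}, take 1 (4->1 ok)
  t10 'x' -> {0,1,4,5}, take 5 (1->5 ok)

0,5,1,1,5,4,5,3,4,1,5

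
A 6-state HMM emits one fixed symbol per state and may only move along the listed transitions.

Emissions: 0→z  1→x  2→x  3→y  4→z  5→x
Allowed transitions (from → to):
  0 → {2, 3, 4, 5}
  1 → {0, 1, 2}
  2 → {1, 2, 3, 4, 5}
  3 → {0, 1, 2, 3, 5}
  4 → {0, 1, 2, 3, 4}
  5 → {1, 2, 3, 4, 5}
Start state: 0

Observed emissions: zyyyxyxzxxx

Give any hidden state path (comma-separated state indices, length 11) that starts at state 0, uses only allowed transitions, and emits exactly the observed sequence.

0,3,3,3,5,3,2,4,1,1,1

  pos 0: z in {0,4}, choose 0; start
  pos 1: y in {3}, choose 3; 0->3 ok
  pos 2: y in {3}, choose 3; 3->3 ok
  pos 3: y in {3}, choose 3; 3->3 ok
  pos 4: x in {1,2,5}, choose 5; 3->5 ok
  pos 5: y in {3}, choose 3; 5->3 ok
  pos 6: x in {1,2,5}, choose 2; 3->2 ok
  pos 7: z in {0,4}, choose 4; 2->4 ok
  pos 8: x in {1,2,5}, choose 1; 4->1 ok
  pos 9: x in {1,2,5}, choose 1; 1->1 ok
  pos 10: x in {1,2,5}, choose 1; 1->1 ok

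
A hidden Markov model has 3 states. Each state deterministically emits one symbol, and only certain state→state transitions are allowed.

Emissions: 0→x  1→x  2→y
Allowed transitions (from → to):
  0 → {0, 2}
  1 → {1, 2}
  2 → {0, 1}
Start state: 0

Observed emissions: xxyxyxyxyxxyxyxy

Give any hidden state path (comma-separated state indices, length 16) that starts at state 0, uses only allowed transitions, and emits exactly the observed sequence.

  0: obs=x cand={0,1} pick 0 [start]
  1: obs=x cand={0,1} pick 0 [0->0 ok]
  2: obs=y cand={2} pick 2 [0->2 ok]
  3: obs=x cand={0,1} pick 0 [2->0 ok]
  4: obs=y cand={2} pick 2 [0->2 ok]
  5: obs=x cand={0,1} pick 0 [2->0 ok]
  6: obs=y cand={2} pick 2 [0->2 ok]
  7: obs=x cand={0,1} pick 0 [2->0 ok]
  8: obs=y cand={2} pick 2 [0->2 ok]
  9: obs=x cand={0,1} pick 1 [2->1 ok]
  10: obs=x cand={0,1} pick 1 [1->1 ok]
  11: obs=y cand={2} pick 2 [1->2 ok]
  12: obs=x cand={0,1} pick 0 [2->0 ok]
  13: obs=y cand={2} pick 2 [0->2 ok]
  14: obs=x cand={0,1} pick 1 [2->1 ok]
  15: obs=y cand={2} pick 2 [1->2 ok]

0,0,2,0,2,0,2,0,2,1,1,2,0,2,1,2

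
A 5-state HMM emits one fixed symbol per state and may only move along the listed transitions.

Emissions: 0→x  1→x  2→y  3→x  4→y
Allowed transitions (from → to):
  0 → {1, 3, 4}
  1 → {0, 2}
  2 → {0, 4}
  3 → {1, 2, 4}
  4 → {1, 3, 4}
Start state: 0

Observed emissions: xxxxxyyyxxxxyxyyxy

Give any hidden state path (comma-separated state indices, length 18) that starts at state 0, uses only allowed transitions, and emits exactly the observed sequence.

0,3,1,0,3,2,4,4,1,0,1,0,4,3,4,4,1,2

  pos 0: x in {0,1,3}, choose 0; start
  pos 1: x in {0,1,3}, choose 3; 0->3 ok
  pos 2: x in {0,1,3}, choose 1; 3->1 ok
  pos 3: x in {0,1,3}, choose 0; 1->0 ok
  pos 4: x in {0,1,3}, choose 3; 0->3 ok
  pos 5: y in {2,4}, choose 2; 3->2 ok
  pos 6: y in {2,4}, choose 4; 2->4 ok
  pos 7: y in {2,4}, choose 4; 4->4 ok
  pos 8: x in {0,1,3}, choose 1; 4->1 ok
  pos 9: x in {0,1,3}, choose 0; 1->0 ok
  pos 10: x in {0,1,3}, choose 1; 0->1 ok
  pos 11: x in {0,1,3}, choose 0; 1->0 ok
  pos 12: y in {2,4}, choose 4; 0->4 ok
  pos 13: x in {0,1,3}, choose 3; 4->3 ok
  pos 14: y in {2,4}, choose 4; 3->4 ok
  pos 15: y in {2,4}, choose 4; 4->4 ok
  pos 16: x in {0,1,3}, choose 1; 4->1 ok
  pos 17: y in {2,4}, choose 2; 1->2 ok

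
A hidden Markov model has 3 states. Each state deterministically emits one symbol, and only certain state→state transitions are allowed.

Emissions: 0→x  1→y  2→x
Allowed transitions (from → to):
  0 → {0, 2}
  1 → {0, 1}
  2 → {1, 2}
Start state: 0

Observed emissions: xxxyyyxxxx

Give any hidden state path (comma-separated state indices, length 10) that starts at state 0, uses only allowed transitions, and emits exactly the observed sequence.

  t0 'x' -> {0,2}, take 0 (start)
  t1 'x' -> {0,2}, take 2 (0->2 ok)
  t2 'x' -> {0,2}, take 2 (2->2 ok)
  t3 'y' -> {1}, take 1 (2->1 ok)
  t4 'y' -> {1}, take 1 (1->1 ok)
  t5 'y' -> {1}, take 1 (1->1 ok)
  t6 'x' -> {0,2}, take 0 (1->0 ok)
  t7 'x' -> {0,2}, take 0 (0->0 ok)
  t8 'x' -> {0,2}, take 0 (0->0 ok)
  t9 'x' -> {0,2}, take 0 (0->0 ok)

0,2,2,1,1,1,0,0,0,0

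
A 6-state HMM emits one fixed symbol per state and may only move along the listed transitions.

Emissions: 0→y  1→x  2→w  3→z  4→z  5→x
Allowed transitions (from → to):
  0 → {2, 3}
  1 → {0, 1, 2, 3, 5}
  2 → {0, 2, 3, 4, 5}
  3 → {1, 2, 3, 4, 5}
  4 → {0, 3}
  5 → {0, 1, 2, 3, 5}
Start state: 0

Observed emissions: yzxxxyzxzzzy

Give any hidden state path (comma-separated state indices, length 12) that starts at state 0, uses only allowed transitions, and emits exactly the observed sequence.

0,3,1,1,1,0,3,5,3,3,4,0

  t0 'y' -> {0}, take 0 (start)
  t1 'z' -> {3,4}, take 3 (0->3 ok)
  t2 'x' -> {1,5}, take 1 (3->1 ok)
  t3 'x' -> {1,5}, take 1 (1->1 ok)
  t4 'x' -> {1,5}, take 1 (1->1 ok)
  t5 'y' -> {0}, take 0 (1->0 ok)
  t6 'z' -> {3,4}, take 3 (0->3 ok)
  t7 'x' -> {1,5}, take 5 (3->5 ok)
  t8 'z' -> {3,4}, take 3 (5->3 ok)
  t9 'z' -> {3,4}, take 3 (3->3 ok)
  t10 'z' -> {3,4}, take 4 (3->4 ok)
  t11 'y' -> {0}, take 0 (4->0 ok)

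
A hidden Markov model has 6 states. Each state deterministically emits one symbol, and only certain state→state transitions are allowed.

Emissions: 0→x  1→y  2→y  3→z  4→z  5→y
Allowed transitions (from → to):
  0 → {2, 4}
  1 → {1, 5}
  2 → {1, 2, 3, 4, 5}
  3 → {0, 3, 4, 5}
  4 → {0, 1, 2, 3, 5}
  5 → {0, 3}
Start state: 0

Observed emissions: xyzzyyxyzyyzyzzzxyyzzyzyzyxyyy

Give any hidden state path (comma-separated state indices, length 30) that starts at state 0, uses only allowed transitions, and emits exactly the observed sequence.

0,2,3,4,2,5,0,2,4,2,5,3,5,3,4,3,0,2,2,4,3,5,3,5,3,5,0,2,1,5

  t0 'x' -> {0}, take 0 (start)
  t1 'y' -> {1,2,5}, take 2 (0->2 ok)
  t2 'z' -> {3,4}, take 3 (2->3 ok)
  t3 'z' -> {3,4}, take 4 (3->4 ok)
  t4 'y' -> {1,2,5}, take 2 (4->2 ok)
  t5 'y' -> {1,2,5}, take 5 (2->5 ok)
  t6 'x' -> {0}, take 0 (5->0 ok)
  t7 'y' -> {1,2,5}, take 2 (0->2 ok)
  t8 'z' -> {3,4}, take 4 (2->4 ok)
  t9 'y' -> {1,2,5}, take 2 (4->2 ok)
  t10 'y' -> {1,2,5}, take 5 (2->5 ok)
  t11 'z' -> {3,4}, take 3 (5->3 ok)
  t12 'y' -> {1,2,5}, take 5 (3->5 ok)
  t13 'z' -> {3,4}, take 3 (5->3 ok)
  t14 'z' -> {3,4}, take 4 (3->4 ok)
  t15 'z' -> {3,4}, take 3 (4->3 ok)
  t16 'x' -> {0}, take 0 (3->0 ok)
  t17 'y' -> {1,2,5}, take 2 (0->2 ok)
  t18 'y' -> {1,2,5}, take 2 (2->2 ok)
  t19 'z' -> {3,4}, take 4 (2->4 ok)
  t20 'z' -> {3,4}, take 3 (4->3 ok)
  t21 'y' -> {1,2,5}, take 5 (3->5 ok)
  t22 'z' -> {3,4}, take 3 (5->3 ok)
  t23 'y' -> {1,2,5}, take 5 (3->5 ok)
  t24 'z' -> {3,4}, take 3 (5->3 ok)
  t25 'y' -> {1,2,5}, take 5 (3->5 ok)
  t26 'x' -> {0}, take 0 (5->0 ok)
  t27 'y' -> {1,2,5}, take 2 (0->2 ok)
  t28 'y' -> {1,2,5}, take 1 (2->1 ok)
  t29 'y' -> {1,2,5}, take 5 (1->5 ok)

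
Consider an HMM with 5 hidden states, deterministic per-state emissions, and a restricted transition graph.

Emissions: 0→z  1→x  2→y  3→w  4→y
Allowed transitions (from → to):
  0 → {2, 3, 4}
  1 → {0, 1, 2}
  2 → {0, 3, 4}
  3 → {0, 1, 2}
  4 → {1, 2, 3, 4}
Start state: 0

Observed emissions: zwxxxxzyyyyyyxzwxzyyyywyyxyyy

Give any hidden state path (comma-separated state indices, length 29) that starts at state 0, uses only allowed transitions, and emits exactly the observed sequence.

  t0 'z' -> {0}, take 0 (start)
  t1 'w' -> {3}, take 3 (0->3 ok)
  t2 'x' -> {1}, take 1 (3->1 ok)
  t3 'x' -> {1}, take 1 (1->1 ok)
  t4 'x' -> {1}, take 1 (1->1 ok)
  t5 'x' -> {1}, take 1 (1->1 ok)
  t6 'z' -> {0}, take 0 (1->0 ok)
  t7 'y' -> {2,4}, take 2 (0->2 ok)
  t8 'y' -> {2,4}, take 4 (2->4 ok)
  t9 'y' -> {2,4}, take 4 (4->4 ok)
  t10 'y' -> {2,4}, take 4 (4->4 ok)
  t11 'y' -> {2,4}, take 4 (4->4 ok)
  t12 'y' -> {2,4}, take 4 (4->4 ok)
  t13 'x' -> {1}, take 1 (4->1 ok)
  t14 'z' -> {0}, take 0 (1->0 ok)
  t15 'w' -> {3}, take 3 (0->3 ok)
  t16 'x' -> {1}, take 1 (3->1 ok)
  t17 'z' -> {0}, take 0 (1->0 ok)
  t18 'y' -> {2,4}, take 4 (0->4 ok)
  t19 'y' -> {2,4}, take 2 (4->2 ok)
  t20 'y' -> {2,4}, take 4 (2->4 ok)
  t21 'y' -> {2,4}, take 4 (4->4 ok)
  t22 'w' -> {3}, take 3 (4->3 ok)
  t23 'y' -> {2,4}, take 2 (3->2 ok)
  t24 'y' -> {2,4}, take 4 (2->4 ok)
  t25 'x' -> {1}, take 1 (4->1 ok)
  t26 'y' -> {2,4}, take 2 (1->2 ok)
  t27 'y' -> {2,4}, take 4 (2->4 ok)
  t28 'y' -> {2,4}, take 2 (4->2 ok)

0,3,1,1,1,1,0,2,4,4,4,4,4,1,0,3,1,0,4,2,4,4,3,2,4,1,2,4,2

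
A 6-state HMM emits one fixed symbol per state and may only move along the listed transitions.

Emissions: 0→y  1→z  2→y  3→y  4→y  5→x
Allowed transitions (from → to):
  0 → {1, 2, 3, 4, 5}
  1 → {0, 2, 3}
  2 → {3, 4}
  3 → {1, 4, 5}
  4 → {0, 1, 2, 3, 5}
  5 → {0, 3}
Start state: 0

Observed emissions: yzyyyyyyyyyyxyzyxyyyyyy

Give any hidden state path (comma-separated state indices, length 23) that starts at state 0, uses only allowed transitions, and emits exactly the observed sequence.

  [0] y  {0,2,3,4}  => 0  start
  [1] z  {1}  => 1  0->1 ok
  [2] y  {0,2,3,4}  => 2  1->2 ok
  [3] y  {0,2,3,4}  => 3  2->3 ok
  [4] y  {0,2,3,4}  => 4  3->4 ok
  [5] y  {0,2,3,4}  => 3  4->3 ok
  [6] y  {0,2,3,4}  => 4  3->4 ok
  [7] y  {0,2,3,4}  => 2  4->2 ok
  [8] y  {0,2,3,4}  => 4  2->4 ok
  [9] y  {0,2,3,4}  => 0  4->0 ok
  [10] y  {0,2,3,4}  => 4  0->4 ok
  [11] y  {0,2,3,4}  => 3  4->3 ok
  [12] x  {5}  => 5  3->5 ok
  [13] y  {0,2,3,4}  => 3  5->3 ok
  [14] z  {1}  => 1  3->1 ok
  [15] y  {0,2,3,4}  => 0  1->0 ok
  [16] x  {5}  => 5  0->5 ok
  [17] y  {0,2,3,4}  => 0  5->0 ok
  [18] y  {0,2,3,4}  => 2  0->2 ok
  [19] y  {0,2,3,4}  => 3  2->3 ok
  [20] y  {0,2,3,4}  => 4  3->4 ok
  [21] y  {0,2,3,4}  => 0  4->0 ok
  [22] y  {0,2,3,4}  => 3  0->3 ok

0,1,2,3,4,3,4,2,4,0,4,3,5,3,1,0,5,0,2,3,4,0,3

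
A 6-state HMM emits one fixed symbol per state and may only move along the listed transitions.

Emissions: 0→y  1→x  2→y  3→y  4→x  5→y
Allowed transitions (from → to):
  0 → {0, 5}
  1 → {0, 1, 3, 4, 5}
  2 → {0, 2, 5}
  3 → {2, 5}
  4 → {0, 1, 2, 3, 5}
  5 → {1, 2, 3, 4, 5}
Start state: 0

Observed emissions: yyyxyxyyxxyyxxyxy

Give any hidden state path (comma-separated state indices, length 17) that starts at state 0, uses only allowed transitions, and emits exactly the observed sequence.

  0: obs=y cand={0,2,3,5} pick 0 [start]
  1: obs=y cand={0,2,3,5} pick 5 [0->5 ok]
  2: obs=y cand={0,2,3,5} pick 5 [5->5 ok]
  3: obs=x cand={1,4} pick 4 [5->4 ok]
  4: obs=y cand={0,2,3,5} pick 5 [4->5 ok]
  5: obs=x cand={1,4} pick 1 [5->1 ok]
  6: obs=y cand={0,2,3,5} pick 5 [1->5 ok]
  7: obs=y cand={0,2,3,5} pick 5 [5->5 ok]
  8: obs=x cand={1,4} pick 1 [5->1 ok]
  9: obs=x cand={1,4} pick 1 [1->1 ok]
  10: obs=y cand={0,2,3,5} pick 0 [1->0 ok]
  11: obs=y cand={0,2,3,5} pick 5 [0->5 ok]
  12: obs=x cand={1,4} pick 1 [5->1 ok]
  13: obs=x cand={1,4} pick 4 [1->4 ok]
  14: obs=y cand={0,2,3,5} pick 5 [4->5 ok]
  15: obs=x cand={1,4} pick 4 [5->4 ok]
  16: obs=y cand={0,2,3,5} pick 0 [4->0 ok]

0,5,5,4,5,1,5,5,1,1,0,5,1,4,5,4,0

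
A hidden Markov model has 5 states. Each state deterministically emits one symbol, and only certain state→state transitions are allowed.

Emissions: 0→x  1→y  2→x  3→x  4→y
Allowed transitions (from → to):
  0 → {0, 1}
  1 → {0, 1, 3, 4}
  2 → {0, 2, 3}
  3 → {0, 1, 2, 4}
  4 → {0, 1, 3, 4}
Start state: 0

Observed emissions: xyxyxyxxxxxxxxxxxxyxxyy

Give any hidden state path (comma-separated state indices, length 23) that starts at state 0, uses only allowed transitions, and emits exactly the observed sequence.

0,1,3,4,0,1,3,2,3,2,2,0,0,0,0,0,0,0,1,0,0,1,4

  pos 0: x in {0,2,3}, choose 0; start
  pos 1: y in {1,4}, choose 1; 0->1 ok
  pos 2: x in {0,2,3}, choose 3; 1->3 ok
  pos 3: y in {1,4}, choose 4; 3->4 ok
  pos 4: x in {0,2,3}, choose 0; 4->0 ok
  pos 5: y in {1,4}, choose 1; 0->1 ok
  pos 6: x in {0,2,3}, choose 3; 1->3 ok
  pos 7: x in {0,2,3}, choose 2; 3->2 ok
  pos 8: x in {0,2,3}, choose 3; 2->3 ok
  pos 9: x in {0,2,3}, choose 2; 3->2 ok
  pos 10: x in {0,2,3}, choose 2; 2->2 ok
  pos 11: x in {0,2,3}, choose 0; 2->0 ok
  pos 12: x in {0,2,3}, choose 0; 0->0 ok
  pos 13: x in {0,2,3}, choose 0; 0->0 ok
  pos 14: x in {0,2,3}, choose 0; 0->0 ok
  pos 15: x in {0,2,3}, choose 0; 0->0 ok
  pos 16: x in {0,2,3}, choose 0; 0->0 ok
  pos 17: x in {0,2,3}, choose 0; 0->0 ok
  pos 18: y in {1,4}, choose 1; 0->1 ok
  pos 19: x in {0,2,3}, choose 0; 1->0 ok
  pos 20: x in {0,2,3}, choose 0; 0->0 ok
  pos 21: y in {1,4}, choose 1; 0->1 ok
  pos 22: y in {1,4}, choose 4; 1->4 ok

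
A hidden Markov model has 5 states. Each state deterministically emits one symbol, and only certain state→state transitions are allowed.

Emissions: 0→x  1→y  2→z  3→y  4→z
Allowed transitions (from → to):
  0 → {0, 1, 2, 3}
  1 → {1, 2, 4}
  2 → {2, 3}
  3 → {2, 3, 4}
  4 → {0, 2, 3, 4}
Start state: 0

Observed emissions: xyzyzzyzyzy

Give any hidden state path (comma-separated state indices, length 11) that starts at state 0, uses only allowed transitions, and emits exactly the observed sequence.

0,3,2,3,4,2,3,2,3,2,3

  0: obs=x cand={0} pick 0 [start]
  1: obs=y cand={1,3} pick 3 [0->3 ok]
  2: obs=z cand={2,4} pick 2 [3->2 ok]
  3: obs=y cand={1,3} pick 3 [2->3 ok]
  4: obs=z cand={2,4} pick 4 [3->4 ok]
  5: obs=z cand={2,4} pick 2 [4->2 ok]
  6: obs=y cand={1,3} pick 3 [2->3 ok]
  7: obs=z cand={2,4} pick 2 [3->2 ok]
  8: obs=y cand={1,3} pick 3 [2->3 ok]
  9: obs=z cand={2,4} pick 2 [3->2 ok]
  10: obs=y cand={1,3} pick 3 [2->3 ok]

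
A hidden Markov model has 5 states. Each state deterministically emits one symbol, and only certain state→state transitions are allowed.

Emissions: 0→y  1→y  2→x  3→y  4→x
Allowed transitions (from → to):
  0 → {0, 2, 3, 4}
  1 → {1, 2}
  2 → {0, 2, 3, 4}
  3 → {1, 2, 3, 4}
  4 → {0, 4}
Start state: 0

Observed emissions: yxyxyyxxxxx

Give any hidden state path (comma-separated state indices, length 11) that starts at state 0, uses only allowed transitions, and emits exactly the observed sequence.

  [0] y  {0,1,3}  => 0  start
  [1] x  {2,4}  => 2  0->2 ok
  [2] y  {0,1,3}  => 0  2->0 ok
  [3] x  {2,4}  => 2  0->2 ok
  [4] y  {0,1,3}  => 0  2->0 ok
  [5] y  {0,1,3}  => 3  0->3 ok
  [6] x  {2,4}  => 2  3->2 ok
  [7] x  {2,4}  => 4  2->4 ok
  [8] x  {2,4}  => 4  4->4 ok
  [9] x  {2,4}  => 4  4->4 ok
  [10] x  {2,4}  => 4  4->4 ok

0,2,0,2,0,3,2,4,4,4,4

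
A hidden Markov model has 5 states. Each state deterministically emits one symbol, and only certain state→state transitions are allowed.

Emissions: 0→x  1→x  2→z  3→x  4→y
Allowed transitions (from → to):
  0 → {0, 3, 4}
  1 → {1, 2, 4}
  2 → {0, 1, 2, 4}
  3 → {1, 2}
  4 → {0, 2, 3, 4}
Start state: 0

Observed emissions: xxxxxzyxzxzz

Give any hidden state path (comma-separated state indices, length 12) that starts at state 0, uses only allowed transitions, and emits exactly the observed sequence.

0,0,0,3,1,2,4,3,2,1,2,2

  [0] x  {0,1,3}  => 0  start
  [1] x  {0,1,3}  => 0  0->0 ok
  [2] x  {0,1,3}  => 0  0->0 ok
  [3] x  {0,1,3}  => 3  0->3 ok
  [4] x  {0,1,3}  => 1  3->1 ok
  [5] z  {2}  => 2  1->2 ok
  [6] y  {4}  => 4  2->4 ok
  [7] x  {0,1,3}  => 3  4->3 ok
  [8] z  {2}  => 2  3->2 ok
  [9] x  {0,1,3}  => 1  2->1 ok
  [10] z  {2}  => 2  1->2 ok
  [11] z  {2}  => 2  2->2 ok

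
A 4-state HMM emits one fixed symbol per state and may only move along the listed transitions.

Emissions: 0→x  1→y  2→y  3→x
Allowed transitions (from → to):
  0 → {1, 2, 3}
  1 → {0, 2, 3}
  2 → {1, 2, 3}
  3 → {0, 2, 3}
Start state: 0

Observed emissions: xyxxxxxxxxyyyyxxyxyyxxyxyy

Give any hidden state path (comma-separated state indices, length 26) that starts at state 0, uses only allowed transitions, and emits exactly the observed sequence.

0,1,3,0,3,3,3,0,3,0,2,2,2,2,3,0,2,3,2,1,3,0,2,3,2,1

  [0] x  {0,3}  => 0  start
  [1] y  {1,2}  => 1  0->1 ok
  [2] x  {0,3}  => 3  1->3 ok
  [3] x  {0,3}  => 0  3->0 ok
  [4] x  {0,3}  => 3  0->3 ok
  [5] x  {0,3}  => 3  3->3 ok
  [6] x  {0,3}  => 3  3->3 ok
  [7] x  {0,3}  => 0  3->0 ok
  [8] x  {0,3}  => 3  0->3 ok
  [9] x  {0,3}  => 0  3->0 ok
  [10] y  {1,2}  => 2  0->2 ok
  [11] y  {1,2}  => 2  2->2 ok
  [12] y  {1,2}  => 2  2->2 ok
  [13] y  {1,2}  => 2  2->2 ok
  [14] x  {0,3}  => 3  2->3 ok
  [15] x  {0,3}  => 0  3->0 ok
  [16] y  {1,2}  => 2  0->2 ok
  [17] x  {0,3}  => 3  2->3 ok
  [18] y  {1,2}  => 2  3->2 ok
  [19] y  {1,2}  => 1  2->1 ok
  [20] x  {0,3}  => 3  1->3 ok
  [21] x  {0,3}  => 0  3->0 ok
  [22] y  {1,2}  => 2  0->2 ok
  [23] x  {0,3}  => 3  2->3 ok
  [24] y  {1,2}  => 2  3->2 ok
  [25] y  {1,2}  => 1  2->1 ok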